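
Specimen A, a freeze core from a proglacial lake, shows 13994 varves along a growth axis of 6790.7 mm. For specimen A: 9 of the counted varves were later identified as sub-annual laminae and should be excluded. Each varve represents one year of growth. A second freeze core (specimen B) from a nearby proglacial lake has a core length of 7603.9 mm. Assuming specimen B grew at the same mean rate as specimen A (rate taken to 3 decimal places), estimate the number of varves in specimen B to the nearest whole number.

15646 varves

Specimen A: correcting the raw count gives 13994 − 9 = 13985 true varves.
A: Extension rate ≈ 6790.7 / 13985 = 0.486 mm/yr.
For B, 7603.9 / 0.486 = 15645.88 years ≈ 15646 varves.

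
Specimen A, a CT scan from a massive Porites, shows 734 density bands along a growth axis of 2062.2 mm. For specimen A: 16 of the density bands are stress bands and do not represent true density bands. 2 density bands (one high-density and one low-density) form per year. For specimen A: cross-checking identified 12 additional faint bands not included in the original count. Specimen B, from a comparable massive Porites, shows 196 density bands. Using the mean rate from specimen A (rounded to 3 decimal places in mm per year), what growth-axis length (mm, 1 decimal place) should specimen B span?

553.7 mm

Specimen A: true density band count = 734 − 16 + 12 = 730.
Specimen A: with 2 density bands per year, 730 / 2 = 365 years.
A: 2062.2 mm over 365 years gives 2062.2 / 365 ≈ 5.650 mm/year.
Specimen B: dividing by 2 density bands per year: 196 / 2 = 98 years. Length of B = 5.650 × 98 = 553.7 mm.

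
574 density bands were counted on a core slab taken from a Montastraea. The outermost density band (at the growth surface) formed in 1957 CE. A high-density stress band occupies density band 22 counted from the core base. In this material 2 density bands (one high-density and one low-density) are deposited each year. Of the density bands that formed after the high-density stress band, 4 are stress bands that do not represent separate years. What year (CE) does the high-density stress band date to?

1683 CE

574 − 22 = 552 density bands lie beyond the high-density stress band toward the growth surface.
552 − 4 false = 548 true density bands after the high-density stress band.
548 density bands at 2 per year is 548 / 2 = 274 years.
Counting back 274 years from 1957 CE places the high-density stress band in 1957 − 274 = 1683 CE.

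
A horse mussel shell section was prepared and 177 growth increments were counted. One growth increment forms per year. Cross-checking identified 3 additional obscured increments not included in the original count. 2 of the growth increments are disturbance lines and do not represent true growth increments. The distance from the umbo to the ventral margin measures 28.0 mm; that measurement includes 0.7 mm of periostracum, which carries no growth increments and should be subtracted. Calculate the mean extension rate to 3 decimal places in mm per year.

0.153 mm per year

Adjusted count: 177 − 2 + 3 = 178 growth increments.
The growth record spans 28.0 − 0.7 = 27.3 mm.
27.3 mm over 178 years gives 27.3 / 178 ≈ 0.153 mm per year.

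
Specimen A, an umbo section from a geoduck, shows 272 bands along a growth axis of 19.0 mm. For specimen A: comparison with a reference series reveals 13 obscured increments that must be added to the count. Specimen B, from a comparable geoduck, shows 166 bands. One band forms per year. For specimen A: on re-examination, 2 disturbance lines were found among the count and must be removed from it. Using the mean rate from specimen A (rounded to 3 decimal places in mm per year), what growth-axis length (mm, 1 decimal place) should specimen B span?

Specimen A: adjusted count: 272 − 2 + 13 = 283 bands.
A: 19.0 mm over 283 years gives 19.0 / 283 ≈ 0.067 mm/yr.
Length of B = 0.067 × 166 = 11.1 mm.

11.1 mm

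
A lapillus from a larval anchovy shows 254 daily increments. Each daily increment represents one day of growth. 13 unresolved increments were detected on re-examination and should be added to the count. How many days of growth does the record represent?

After corrections the count is 254 + 13 = 267 daily increments.
One daily increment per day makes the duration 267 days.

267 days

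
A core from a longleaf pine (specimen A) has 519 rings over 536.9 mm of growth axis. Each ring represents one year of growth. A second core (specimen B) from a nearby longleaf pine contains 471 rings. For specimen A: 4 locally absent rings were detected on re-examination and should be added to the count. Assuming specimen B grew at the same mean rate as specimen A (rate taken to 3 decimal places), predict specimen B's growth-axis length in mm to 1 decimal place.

483.7 mm

Specimen A: correcting the raw count gives 519 + 4 = 523 true rings.
A: 536.9 mm over 523 years gives 536.9 / 523 ≈ 1.027 mm/year.
Length of B = 1.027 × 471 = 483.7 mm.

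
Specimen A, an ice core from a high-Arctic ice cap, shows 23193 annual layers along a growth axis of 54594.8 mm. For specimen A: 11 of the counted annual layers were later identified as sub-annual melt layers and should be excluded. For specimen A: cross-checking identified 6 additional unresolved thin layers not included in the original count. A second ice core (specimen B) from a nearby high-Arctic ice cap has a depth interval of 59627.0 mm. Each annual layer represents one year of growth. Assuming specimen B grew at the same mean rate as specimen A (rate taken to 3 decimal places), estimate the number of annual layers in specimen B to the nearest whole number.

25330 annual layers

Specimen A: after corrections the count is 23193 − 11 + 6 = 23188 annual layers.
A: Extension rate ≈ 54594.8 / 23188 = 2.354 mm per year.
For B, 59627.0 / 2.354 = 25330.08 years ≈ 25330 annual layers.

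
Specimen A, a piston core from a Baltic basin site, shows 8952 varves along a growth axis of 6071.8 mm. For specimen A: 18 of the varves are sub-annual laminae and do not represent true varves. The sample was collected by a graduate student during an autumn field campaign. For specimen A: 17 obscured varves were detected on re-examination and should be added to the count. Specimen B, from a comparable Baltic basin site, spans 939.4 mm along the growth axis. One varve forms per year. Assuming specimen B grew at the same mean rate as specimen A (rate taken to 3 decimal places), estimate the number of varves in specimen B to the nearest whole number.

1386 varves

Specimen A: correcting the raw count gives 8952 − 18 + 17 = 8951 true varves.
A: Mean rate = 6071.8 mm / 8951 years ≈ 0.678 mm/yr.
For B, 939.4 / 0.678 = 1385.55 years ≈ 1386 varves.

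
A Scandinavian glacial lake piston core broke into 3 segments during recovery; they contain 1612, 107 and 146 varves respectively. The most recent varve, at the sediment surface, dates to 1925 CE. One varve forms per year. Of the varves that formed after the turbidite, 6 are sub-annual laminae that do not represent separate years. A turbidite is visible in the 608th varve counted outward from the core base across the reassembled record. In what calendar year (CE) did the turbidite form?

Total varves = 1612 + 107 + 146 = 1865.
Between varve 608 and the sediment surface there are 1865 − 608 = 1257 varves.
Removing the 6 false varves leaves 1257 − 6 = 1251 true varves beyond the turbidite.
1925 − 1251 = 674 CE.

674 CE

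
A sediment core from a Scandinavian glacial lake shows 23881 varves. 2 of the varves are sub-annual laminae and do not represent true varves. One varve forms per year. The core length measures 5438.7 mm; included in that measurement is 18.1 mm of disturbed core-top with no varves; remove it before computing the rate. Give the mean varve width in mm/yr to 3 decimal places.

After corrections the count is 23881 − 2 = 23879 varves.
Net length = 5438.7 − 18.1 = 5420.6 mm.
Extension rate ≈ 5420.6 / 23879 = 0.227 mm/yr.

0.227 mm/yr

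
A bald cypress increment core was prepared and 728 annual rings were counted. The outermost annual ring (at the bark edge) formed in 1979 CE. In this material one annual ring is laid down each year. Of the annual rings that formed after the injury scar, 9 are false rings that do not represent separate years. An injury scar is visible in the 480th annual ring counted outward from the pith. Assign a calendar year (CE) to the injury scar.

1740 CE

The injury scar sits at annual ring 480 from the pith, so 728 − 480 = 248 annual rings formed after it.
Removing the 9 false annual rings leaves 248 − 9 = 239 true annual rings beyond the injury scar.
1979 − 239 = 1740 CE.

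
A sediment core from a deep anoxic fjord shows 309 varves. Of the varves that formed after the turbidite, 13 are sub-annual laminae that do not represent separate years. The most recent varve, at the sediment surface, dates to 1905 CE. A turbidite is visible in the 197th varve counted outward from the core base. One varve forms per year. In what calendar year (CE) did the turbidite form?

1806 CE

309 − 197 = 112 varves lie beyond the turbidite toward the sediment surface.
Removing the 13 false varves leaves 112 − 13 = 99 true varves beyond the turbidite.
1905 − 99 = 1806 CE.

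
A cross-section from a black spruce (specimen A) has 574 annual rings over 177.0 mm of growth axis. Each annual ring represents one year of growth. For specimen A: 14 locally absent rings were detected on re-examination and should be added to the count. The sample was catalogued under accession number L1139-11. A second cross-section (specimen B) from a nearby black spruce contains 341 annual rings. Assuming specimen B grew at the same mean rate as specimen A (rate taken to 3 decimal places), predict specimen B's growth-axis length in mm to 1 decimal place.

102.6 mm

Specimen A: after corrections the count is 574 + 14 = 588 annual rings.
A: Mean rate = 177.0 mm / 588 years ≈ 0.301 mm/yr.
B's length ≈ 0.301 × 341 = 102.6 mm.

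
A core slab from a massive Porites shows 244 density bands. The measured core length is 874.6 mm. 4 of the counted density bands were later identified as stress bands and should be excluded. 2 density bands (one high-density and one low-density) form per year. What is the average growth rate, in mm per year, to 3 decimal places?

Correcting the raw count gives 244 − 4 = 240 true density bands.
With 2 density bands per year, 240 / 2 = 120 years.
Mean rate = 874.6 mm / 120 years ≈ 7.288 mm per year.

7.288 mm per year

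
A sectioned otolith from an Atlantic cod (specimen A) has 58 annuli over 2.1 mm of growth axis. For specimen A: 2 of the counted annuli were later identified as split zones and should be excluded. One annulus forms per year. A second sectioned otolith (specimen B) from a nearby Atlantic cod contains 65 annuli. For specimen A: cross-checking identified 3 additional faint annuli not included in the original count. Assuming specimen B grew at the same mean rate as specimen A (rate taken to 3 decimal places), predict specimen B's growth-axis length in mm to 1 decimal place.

Specimen A: adjusted count: 58 − 2 + 3 = 59 annuli.
A: 2.1 mm over 59 years gives 2.1 / 59 ≈ 0.036 mm/yr.
For B, 0.036 mm/year × 65 years = 2.3 mm.

2.3 mm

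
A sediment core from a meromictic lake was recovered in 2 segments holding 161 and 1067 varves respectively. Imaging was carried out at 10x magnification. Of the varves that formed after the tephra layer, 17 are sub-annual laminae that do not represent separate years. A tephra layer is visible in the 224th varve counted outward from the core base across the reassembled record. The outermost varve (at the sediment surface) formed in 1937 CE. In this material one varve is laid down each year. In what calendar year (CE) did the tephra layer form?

Total varves = 161 + 1067 = 1228.
Between varve 224 and the sediment surface there are 1228 − 224 = 1004 varves.
1004 − 17 false = 987 true varves after the tephra layer.
Counting back 987 years from 1937 CE places the tephra layer in 1937 − 987 = 950 CE.

950 CE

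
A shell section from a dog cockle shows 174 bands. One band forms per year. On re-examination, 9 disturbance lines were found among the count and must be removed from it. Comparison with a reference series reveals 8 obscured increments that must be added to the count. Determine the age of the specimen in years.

After corrections the count is 174 − 9 + 8 = 173 bands.
With a one-to-one band periodicity this is 173 years.

173 yr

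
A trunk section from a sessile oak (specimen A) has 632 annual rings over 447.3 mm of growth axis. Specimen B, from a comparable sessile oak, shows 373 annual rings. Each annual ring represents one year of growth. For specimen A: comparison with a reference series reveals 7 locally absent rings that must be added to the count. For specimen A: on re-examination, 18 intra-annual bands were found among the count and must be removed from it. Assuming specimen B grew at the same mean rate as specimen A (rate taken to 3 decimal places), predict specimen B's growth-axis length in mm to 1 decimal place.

Specimen A: correcting the raw count gives 632 − 18 + 7 = 621 true annual rings.
A: Mean rate = 447.3 mm / 621 years ≈ 0.720 mm per year.
Length of B = 0.720 × 373 = 268.6 mm.

268.6 mm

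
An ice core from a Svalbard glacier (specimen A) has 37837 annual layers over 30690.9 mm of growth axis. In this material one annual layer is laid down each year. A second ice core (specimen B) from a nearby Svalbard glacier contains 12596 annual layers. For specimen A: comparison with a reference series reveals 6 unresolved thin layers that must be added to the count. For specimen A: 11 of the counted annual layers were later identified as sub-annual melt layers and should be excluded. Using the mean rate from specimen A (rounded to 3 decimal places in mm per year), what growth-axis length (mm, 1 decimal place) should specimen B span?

Specimen A: true annual layer count = 37837 − 11 + 6 = 37832.
A: Mean rate = 30690.9 mm / 37832 years ≈ 0.811 mm/year.
Length of B = 0.811 × 12596 = 10215.4 mm.

10215.4 mm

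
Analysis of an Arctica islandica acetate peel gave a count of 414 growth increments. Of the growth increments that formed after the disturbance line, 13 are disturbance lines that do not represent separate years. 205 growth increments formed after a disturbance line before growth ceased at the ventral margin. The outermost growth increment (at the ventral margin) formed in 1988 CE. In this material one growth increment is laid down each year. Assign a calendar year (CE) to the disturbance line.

There are 205 growth increments younger than the disturbance line.
Removing the 13 false growth increments leaves 205 − 13 = 192 true growth increments beyond the disturbance line.
1988 − 192 = 1796 CE.

1796 CE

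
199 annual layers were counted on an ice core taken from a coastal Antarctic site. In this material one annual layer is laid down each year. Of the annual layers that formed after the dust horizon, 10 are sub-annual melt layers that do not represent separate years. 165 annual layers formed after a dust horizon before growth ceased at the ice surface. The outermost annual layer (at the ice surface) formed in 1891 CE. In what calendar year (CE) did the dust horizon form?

1736 CE

165 annual layers post-date the dust horizon.
165 − 10 false = 155 true annual layers after the dust horizon.
Counting back 155 years from 1891 CE places the dust horizon in 1891 − 155 = 1736 CE.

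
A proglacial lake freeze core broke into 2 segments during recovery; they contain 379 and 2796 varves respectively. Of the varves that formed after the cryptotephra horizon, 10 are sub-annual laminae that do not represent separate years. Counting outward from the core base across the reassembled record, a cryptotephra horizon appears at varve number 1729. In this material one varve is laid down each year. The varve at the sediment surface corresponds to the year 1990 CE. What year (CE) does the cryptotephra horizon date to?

554 CE

Total varves = 379 + 2796 = 3175.
Between varve 1729 and the sediment surface there are 3175 − 1729 = 1446 varves.
Excluding 10 false varves: 1446 − 10 = 1436.
Counting back 1436 years from 1990 CE places the cryptotephra horizon in 1990 − 1436 = 554 CE.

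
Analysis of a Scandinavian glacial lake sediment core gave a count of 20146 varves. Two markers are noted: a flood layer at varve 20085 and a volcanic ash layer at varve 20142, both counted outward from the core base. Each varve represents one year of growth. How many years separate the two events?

Separation: 20142 − 20085 = 57 varves.
One varve per year makes the interval 57 years.

57 yr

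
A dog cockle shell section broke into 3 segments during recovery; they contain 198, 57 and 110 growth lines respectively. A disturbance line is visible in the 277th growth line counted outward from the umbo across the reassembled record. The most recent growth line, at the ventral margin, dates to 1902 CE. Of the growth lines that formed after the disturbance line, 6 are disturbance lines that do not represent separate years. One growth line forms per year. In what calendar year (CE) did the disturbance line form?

1820 CE

Total growth lines = 198 + 57 + 110 = 365.
The disturbance line sits at growth line 277 from the umbo, so 365 − 277 = 88 growth lines formed after it.
Excluding 6 false growth lines: 88 − 6 = 82.
The growth line at the ventral margin is 1902 CE, so the disturbance line dates to 1902 − 82 = 1820 CE.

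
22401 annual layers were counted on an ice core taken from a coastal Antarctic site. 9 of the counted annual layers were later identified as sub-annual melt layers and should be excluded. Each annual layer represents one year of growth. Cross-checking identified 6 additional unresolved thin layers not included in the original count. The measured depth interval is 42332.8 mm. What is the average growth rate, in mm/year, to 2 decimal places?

Correcting the raw count gives 22401 − 9 + 6 = 22398 true annual layers.
Extension rate ≈ 42332.8 / 22398 = 1.89 mm/year.

1.89 mm/year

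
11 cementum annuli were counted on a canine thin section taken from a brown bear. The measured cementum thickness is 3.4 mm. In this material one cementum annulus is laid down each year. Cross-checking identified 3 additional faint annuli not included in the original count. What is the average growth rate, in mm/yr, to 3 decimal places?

After corrections the count is 11 + 3 = 14 cementum annuli.
Mean rate = 3.4 mm / 14 years ≈ 0.243 mm/yr.

0.243 mm/yr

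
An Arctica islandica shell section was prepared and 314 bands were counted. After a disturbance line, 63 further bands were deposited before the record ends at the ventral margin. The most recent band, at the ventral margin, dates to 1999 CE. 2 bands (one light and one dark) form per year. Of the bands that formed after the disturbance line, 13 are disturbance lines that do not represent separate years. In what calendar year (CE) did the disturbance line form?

There are 63 bands younger than the disturbance line.
Removing the 13 false bands leaves 63 − 13 = 50 true bands beyond the disturbance line.
50 bands at 2 per year is 50 / 2 = 25 years.
1999 − 25 = 1974 CE.

1974 CE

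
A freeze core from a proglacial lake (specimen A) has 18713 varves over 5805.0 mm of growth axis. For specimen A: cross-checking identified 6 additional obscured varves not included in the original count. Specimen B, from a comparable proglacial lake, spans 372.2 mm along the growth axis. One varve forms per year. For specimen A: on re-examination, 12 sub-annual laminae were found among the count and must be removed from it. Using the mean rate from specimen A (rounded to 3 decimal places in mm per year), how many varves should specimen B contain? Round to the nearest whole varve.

Specimen A: after corrections the count is 18713 − 12 + 6 = 18707 varves.
A: Extension rate ≈ 5805.0 / 18707 = 0.310 mm per year.
For B, 372.2 / 0.310 = 1200.65 years ≈ 1201 varves.

1201 varves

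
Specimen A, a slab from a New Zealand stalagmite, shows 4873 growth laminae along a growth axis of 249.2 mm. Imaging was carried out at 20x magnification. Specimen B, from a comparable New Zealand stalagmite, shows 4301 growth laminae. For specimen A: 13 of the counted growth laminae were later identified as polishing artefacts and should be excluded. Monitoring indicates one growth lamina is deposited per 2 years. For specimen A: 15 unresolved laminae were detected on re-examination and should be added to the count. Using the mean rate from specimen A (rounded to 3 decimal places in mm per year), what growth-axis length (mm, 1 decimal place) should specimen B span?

Specimen A: true growth lamina count = 4873 − 13 + 15 = 4875.
Specimen A: 4875 growth laminae at 2 years each span 4875 × 2 = 9750 years.
A: 249.2 mm over 9750 years gives 249.2 / 9750 ≈ 0.026 mm per year.
Specimen B: at 2 years per growth lamina, 4301 × 2 = 8602 years. For B, 0.026 mm/year × 8602 years = 223.7 mm.

223.7 mm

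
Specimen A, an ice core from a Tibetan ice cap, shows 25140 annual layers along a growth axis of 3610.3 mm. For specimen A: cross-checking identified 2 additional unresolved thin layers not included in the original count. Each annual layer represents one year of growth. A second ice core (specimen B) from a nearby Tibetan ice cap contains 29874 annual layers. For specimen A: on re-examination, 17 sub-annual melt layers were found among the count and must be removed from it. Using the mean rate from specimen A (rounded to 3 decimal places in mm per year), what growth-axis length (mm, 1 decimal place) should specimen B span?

Specimen A: adjusted count: 25140 − 17 + 2 = 25125 annual layers.
A: 3610.3 mm over 25125 years gives 3610.3 / 25125 ≈ 0.144 mm/yr.
Length of B = 0.144 × 29874 = 4301.9 mm.

4301.9 mm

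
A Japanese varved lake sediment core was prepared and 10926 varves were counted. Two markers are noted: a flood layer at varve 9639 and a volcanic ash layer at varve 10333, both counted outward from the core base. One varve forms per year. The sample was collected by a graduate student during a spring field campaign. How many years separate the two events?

694 years

Separation: 10333 − 9639 = 694 varves.
At one varve per year, 694 years elapsed between them.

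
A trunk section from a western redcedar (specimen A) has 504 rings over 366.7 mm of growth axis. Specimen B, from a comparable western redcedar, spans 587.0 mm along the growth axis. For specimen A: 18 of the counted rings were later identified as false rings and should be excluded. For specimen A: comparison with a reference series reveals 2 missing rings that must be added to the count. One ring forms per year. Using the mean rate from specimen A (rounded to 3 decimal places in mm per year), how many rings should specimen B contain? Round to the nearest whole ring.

782 rings

Specimen A: adjusted count: 504 − 18 + 2 = 488 rings.
A: 366.7 mm over 488 years gives 366.7 / 488 ≈ 0.751 mm/yr.
For B, 587.0 / 0.751 = 781.62 years ≈ 782 rings.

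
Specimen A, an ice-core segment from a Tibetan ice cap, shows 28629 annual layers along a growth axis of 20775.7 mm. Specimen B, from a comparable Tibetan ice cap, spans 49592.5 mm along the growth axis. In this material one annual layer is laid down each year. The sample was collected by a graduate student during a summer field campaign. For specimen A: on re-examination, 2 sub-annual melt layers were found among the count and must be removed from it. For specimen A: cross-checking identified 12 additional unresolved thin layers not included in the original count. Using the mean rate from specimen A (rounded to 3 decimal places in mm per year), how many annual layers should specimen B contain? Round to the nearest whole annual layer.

68403 annual layers

Specimen A: after corrections the count is 28629 − 2 + 12 = 28639 annual layers.
A: Mean rate = 20775.7 mm / 28639 years ≈ 0.725 mm/year.
B spans 49592.5 / 0.725 = 68403.45 years ≈ 68403 annual layers.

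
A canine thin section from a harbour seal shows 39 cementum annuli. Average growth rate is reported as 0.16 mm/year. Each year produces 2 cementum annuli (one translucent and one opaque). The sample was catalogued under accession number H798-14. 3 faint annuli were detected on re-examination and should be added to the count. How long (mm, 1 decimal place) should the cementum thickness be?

Correcting the raw count gives 39 + 3 = 42 true cementum annuli.
With 2 cementum annuli per year, 42 / 2 = 21 years.
21 years at 0.16 mm/year gives 0.16 × 21 = 3.4 mm.

3.4 mm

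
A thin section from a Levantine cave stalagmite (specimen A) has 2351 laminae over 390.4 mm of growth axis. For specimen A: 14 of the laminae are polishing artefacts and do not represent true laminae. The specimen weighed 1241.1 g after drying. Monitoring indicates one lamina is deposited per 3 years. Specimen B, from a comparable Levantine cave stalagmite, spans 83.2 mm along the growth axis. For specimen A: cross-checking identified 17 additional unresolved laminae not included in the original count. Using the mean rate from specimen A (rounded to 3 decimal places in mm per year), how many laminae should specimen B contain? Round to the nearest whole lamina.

Specimen A: true lamina count = 2351 − 14 + 17 = 2354.
Specimen A: multiplying by 3 years per lamina: 2354 × 3 = 7062 years.
A: Extension rate ≈ 390.4 / 7062 = 0.055 mm per year.
B spans 83.2 / 0.055 = 1512.73 years; at 3 years per lamina that is 1512.73 / 3 ≈ 504 laminae.

504 laminae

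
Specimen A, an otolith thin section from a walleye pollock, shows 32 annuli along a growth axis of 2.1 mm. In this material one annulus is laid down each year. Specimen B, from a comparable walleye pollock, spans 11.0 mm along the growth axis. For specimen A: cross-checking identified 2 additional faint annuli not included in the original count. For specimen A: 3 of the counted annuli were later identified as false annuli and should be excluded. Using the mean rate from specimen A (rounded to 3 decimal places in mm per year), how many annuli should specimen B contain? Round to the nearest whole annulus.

Specimen A: correcting the raw count gives 32 − 3 + 2 = 31 true annuli.
A: Extension rate ≈ 2.1 / 31 = 0.068 mm per year.
B spans 11.0 / 0.068 = 161.76 years ≈ 162 annuli.

162 annuli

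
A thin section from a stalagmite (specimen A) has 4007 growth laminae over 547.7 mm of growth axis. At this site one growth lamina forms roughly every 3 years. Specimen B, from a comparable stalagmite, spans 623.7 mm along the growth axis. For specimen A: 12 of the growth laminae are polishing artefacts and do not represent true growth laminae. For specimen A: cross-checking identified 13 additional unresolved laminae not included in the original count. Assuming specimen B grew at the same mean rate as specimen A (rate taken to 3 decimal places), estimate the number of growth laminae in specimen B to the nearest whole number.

4520 growth laminae

Specimen A: adjusted count: 4007 − 12 + 13 = 4008 growth laminae.
Specimen A: 4008 growth laminae at 3 years each span 4008 × 3 = 12024 years.
A: 547.7 mm over 12024 years gives 547.7 / 12024 ≈ 0.046 mm/yr.
For B, 623.7 / 0.046 = 13558.70 years; at 3 years per growth lamina that is 13558.70 / 3 ≈ 4520 growth laminae.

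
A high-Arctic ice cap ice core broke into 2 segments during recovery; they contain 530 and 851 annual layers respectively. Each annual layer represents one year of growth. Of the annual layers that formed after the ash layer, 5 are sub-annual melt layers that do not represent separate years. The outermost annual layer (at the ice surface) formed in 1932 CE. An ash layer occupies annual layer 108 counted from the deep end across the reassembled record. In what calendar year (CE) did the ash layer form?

664 CE

Total annual layers = 530 + 851 = 1381.
1381 − 108 = 1273 annual layers lie beyond the ash layer toward the ice surface.
Excluding 5 false annual layers: 1273 − 5 = 1268.
Counting back 1268 years from 1932 CE places the ash layer in 1932 − 1268 = 664 CE.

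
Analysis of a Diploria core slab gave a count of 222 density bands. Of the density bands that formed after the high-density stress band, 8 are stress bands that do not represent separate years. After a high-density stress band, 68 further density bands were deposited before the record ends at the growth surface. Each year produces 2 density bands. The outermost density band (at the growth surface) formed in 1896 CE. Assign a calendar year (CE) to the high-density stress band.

There are 68 density bands younger than the high-density stress band.
Excluding 8 false density bands: 68 − 8 = 60.
60 density bands at 2 per year is 60 / 2 = 30 years.
1896 − 30 = 1866 CE.

1866 CE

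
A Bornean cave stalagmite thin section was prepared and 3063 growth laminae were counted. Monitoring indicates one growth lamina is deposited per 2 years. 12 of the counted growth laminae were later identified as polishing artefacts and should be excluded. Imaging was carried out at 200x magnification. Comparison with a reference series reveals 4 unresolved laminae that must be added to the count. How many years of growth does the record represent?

True growth lamina count = 3063 − 12 + 4 = 3055.
3055 growth laminae at 2 years each span 3055 × 2 = 6110 years.

6110 years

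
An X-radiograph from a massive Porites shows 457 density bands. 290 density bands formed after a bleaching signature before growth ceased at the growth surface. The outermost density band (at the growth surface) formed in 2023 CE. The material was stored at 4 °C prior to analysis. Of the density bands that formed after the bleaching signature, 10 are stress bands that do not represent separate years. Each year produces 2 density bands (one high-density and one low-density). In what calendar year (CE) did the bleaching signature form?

There are 290 density bands younger than the bleaching signature.
Removing the 10 false density bands leaves 290 − 10 = 280 true density bands beyond the bleaching signature.
280 density bands at 2 per year is 280 / 2 = 140 years.
2023 − 140 = 1883 CE.

1883 CE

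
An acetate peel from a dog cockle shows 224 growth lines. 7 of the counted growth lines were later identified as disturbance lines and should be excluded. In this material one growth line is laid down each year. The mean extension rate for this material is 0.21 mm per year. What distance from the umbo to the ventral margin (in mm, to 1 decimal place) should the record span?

After corrections the count is 224 − 7 = 217 growth lines.
Predicted length = 0.21 mm/year × 217 years = 45.6 mm.

45.6 mm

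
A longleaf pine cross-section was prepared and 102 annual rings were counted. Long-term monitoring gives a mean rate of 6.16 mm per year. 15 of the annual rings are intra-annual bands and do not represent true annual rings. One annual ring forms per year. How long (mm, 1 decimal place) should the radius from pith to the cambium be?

535.9 mm

After corrections the count is 102 − 15 = 87 annual rings.
Predicted length = 6.16 mm/year × 87 years = 535.9 mm.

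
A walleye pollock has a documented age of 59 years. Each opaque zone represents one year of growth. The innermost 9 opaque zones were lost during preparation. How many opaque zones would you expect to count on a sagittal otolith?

50 opaque zones

Expected opaque zones over 59 years: 59.
Less the 9 uncaptured opaque zones: 59 − 9 = 50.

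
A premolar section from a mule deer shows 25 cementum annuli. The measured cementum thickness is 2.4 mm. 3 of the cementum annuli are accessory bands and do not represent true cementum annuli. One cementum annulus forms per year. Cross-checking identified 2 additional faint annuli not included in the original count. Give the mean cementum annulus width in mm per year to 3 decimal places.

0.100 mm per year

Correcting the raw count gives 25 − 3 + 2 = 24 true cementum annuli.
Mean rate = 2.4 mm / 24 years ≈ 0.100 mm per year.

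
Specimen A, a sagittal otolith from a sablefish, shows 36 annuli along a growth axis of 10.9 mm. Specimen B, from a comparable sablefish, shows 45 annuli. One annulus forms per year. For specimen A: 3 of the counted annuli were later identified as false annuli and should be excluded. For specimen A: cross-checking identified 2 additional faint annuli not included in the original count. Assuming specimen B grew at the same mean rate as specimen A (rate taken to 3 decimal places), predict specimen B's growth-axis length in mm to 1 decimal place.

14.0 mm

Specimen A: correcting the raw count gives 36 − 3 + 2 = 35 true annuli.
A: 10.9 mm over 35 years gives 10.9 / 35 ≈ 0.311 mm/year.
B's length ≈ 0.311 × 45 = 14.0 mm.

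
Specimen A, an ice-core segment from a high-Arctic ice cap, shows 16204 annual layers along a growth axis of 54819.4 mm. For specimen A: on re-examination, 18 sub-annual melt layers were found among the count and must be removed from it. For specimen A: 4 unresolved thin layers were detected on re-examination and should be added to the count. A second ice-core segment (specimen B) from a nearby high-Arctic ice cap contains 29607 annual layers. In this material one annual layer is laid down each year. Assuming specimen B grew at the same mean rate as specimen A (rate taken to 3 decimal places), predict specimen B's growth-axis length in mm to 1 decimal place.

100249.3 mm

Specimen A: true annual layer count = 16204 − 18 + 4 = 16190.
A: Extension rate ≈ 54819.4 / 16190 = 3.386 mm/year.
For B, 3.386 mm/year × 29607 years = 100249.3 mm.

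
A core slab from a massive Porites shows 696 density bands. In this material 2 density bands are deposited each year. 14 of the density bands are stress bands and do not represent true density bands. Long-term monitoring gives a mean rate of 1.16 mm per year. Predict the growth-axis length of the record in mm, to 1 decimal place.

395.6 mm

Adjusted count: 696 − 14 = 682 density bands.
Dividing by 2 density bands per year: 682 / 2 = 341 years.
Predicted length = 1.16 mm/year × 341 years = 395.6 mm.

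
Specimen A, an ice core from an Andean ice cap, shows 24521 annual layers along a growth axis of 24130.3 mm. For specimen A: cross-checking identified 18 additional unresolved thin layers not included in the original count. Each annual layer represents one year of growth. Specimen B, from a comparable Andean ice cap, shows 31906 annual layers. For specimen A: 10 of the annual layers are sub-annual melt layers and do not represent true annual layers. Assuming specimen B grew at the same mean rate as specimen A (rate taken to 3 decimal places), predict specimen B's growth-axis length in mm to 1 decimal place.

Specimen A: correcting the raw count gives 24521 − 10 + 18 = 24529 true annual layers.
A: 24130.3 mm over 24529 years gives 24130.3 / 24529 ≈ 0.984 mm/yr.
For B, 0.984 mm/year × 31906 years = 31395.5 mm.

31395.5 mm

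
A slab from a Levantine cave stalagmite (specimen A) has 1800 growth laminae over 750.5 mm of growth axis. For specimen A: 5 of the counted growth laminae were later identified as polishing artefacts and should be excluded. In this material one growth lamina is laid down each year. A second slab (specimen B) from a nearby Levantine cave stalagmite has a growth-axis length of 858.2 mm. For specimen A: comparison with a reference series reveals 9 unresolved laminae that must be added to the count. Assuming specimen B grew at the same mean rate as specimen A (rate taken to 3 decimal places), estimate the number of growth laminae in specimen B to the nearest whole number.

2063 growth laminae

Specimen A: adjusted count: 1800 − 5 + 9 = 1804 growth laminae.
A: 750.5 mm over 1804 years gives 750.5 / 1804 ≈ 0.416 mm/yr.
For B, 858.2 / 0.416 = 2062.98 years ≈ 2063 growth laminae.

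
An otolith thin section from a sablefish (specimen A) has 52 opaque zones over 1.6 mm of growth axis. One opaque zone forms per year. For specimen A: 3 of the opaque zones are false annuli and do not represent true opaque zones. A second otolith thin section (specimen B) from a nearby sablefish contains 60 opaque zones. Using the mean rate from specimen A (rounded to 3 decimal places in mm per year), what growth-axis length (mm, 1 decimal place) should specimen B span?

Specimen A: adjusted count: 52 − 3 = 49 opaque zones.
A: 1.6 mm over 49 years gives 1.6 / 49 ≈ 0.033 mm/year.
For B, 0.033 mm/year × 60 years = 2.0 mm.

2.0 mm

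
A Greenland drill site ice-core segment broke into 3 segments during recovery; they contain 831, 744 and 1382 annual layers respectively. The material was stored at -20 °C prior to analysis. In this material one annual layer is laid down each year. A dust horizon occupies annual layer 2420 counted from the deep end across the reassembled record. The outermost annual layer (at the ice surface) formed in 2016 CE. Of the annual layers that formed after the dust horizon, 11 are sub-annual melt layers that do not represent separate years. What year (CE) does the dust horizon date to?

Total annual layers = 831 + 744 + 1382 = 2957.
Between annual layer 2420 and the ice surface there are 2957 − 2420 = 537 annual layers.
537 − 11 false = 526 true annual layers after the dust horizon.
2016 − 526 = 1490 CE.

1490 CE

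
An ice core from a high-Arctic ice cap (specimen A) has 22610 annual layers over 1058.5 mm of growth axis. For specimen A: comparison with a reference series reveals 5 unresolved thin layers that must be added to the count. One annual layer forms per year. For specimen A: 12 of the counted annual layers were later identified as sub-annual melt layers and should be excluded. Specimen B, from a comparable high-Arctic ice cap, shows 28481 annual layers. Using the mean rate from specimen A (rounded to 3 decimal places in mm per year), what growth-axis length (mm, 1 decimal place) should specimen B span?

Specimen A: adjusted count: 22610 − 12 + 5 = 22603 annual layers.
A: Extension rate ≈ 1058.5 / 22603 = 0.047 mm/year.
B's length ≈ 0.047 × 28481 = 1338.6 mm.

1338.6 mm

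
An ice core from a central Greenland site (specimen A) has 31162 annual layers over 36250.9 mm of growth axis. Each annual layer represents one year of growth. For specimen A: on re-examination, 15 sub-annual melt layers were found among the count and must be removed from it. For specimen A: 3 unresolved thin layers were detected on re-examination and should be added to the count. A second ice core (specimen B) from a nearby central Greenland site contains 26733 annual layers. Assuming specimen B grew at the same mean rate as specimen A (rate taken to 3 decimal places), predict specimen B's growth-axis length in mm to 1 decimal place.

Specimen A: adjusted count: 31162 − 15 + 3 = 31150 annual layers.
A: Mean rate = 36250.9 mm / 31150 years ≈ 1.164 mm/yr.
Length of B = 1.164 × 26733 = 31117.2 mm.

31117.2 mm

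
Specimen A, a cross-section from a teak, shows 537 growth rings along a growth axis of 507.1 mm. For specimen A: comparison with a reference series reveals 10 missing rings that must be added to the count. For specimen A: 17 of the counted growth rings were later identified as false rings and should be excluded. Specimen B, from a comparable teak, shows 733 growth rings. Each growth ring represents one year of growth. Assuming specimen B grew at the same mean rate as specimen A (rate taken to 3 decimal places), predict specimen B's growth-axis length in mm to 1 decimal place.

Specimen A: after corrections the count is 537 − 17 + 10 = 530 growth rings.
A: 507.1 mm over 530 years gives 507.1 / 530 ≈ 0.957 mm per year.
For B, 0.957 mm/year × 733 years = 701.5 mm.

701.5 mm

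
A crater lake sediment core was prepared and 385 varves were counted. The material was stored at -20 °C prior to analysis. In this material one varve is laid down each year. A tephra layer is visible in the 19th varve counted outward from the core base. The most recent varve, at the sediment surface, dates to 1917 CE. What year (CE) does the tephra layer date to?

Between varve 19 and the sediment surface there are 385 − 19 = 366 varves.
Counting back 366 years from 1917 CE places the tephra layer in 1917 − 366 = 1551 CE.

1551 CE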